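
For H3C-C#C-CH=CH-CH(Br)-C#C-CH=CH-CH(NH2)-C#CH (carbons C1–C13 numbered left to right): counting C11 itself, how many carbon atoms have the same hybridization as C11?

C11 is sp3 (only σ bonds).
C1: sp3 ✓
C2: sp
C3: sp
C4: sp2
C5: sp2
C6: sp3 ✓
C7: sp
C8: sp
C9: sp2
C10: sp2
C11: sp3 ✓
C12: sp
C13: sp
3 carbons are sp3.

3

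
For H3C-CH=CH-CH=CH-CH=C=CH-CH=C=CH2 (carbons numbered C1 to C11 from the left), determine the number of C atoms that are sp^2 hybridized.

C1: sp3
C2: sp2 ✓
C3: sp2 ✓
C4: sp2 ✓
C5: sp2 ✓
C6: sp2 ✓
C7: sp
C8: sp2 ✓
C9: sp2 ✓
C10: sp
C11: sp2 ✓
C2, C3, C4, C5, C6, C8, C9, C11 → 8 sp2 carbons.

8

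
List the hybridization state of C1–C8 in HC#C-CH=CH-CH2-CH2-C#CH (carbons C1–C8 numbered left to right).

C1 sp, C2 sp, C3 sp2, C4 sp2, C5 sp3, C6 sp3, C7 sp, C8 sp

C1: 2 σ bonds, plus two π bonds; 2 regions of electron density → sp.
C2 is sp: 2 σ bonds, plus two π bonds, 2 electron-density regions.
C3 carries 3 σ bonds, plus one π bond, giving a steric number of 3, so it is sp2.
C4 — 3 σ bonds, plus one π bond. Steric number 3, so sp2.
C5 carries 4 σ bonds, giving a steric number of 4, so it is sp3.
C6: 4 σ bonds — 4 electron domains, sp3.
C7 (2 σ bonds, plus two π bonds) has steric number 2: sp.
C8 is sp: 2 σ bonds, plus two π bonds, 2 electron-density regions.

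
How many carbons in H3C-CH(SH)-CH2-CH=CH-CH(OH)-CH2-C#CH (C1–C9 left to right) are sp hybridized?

2

C1: sp3
C2: sp3
C3: sp3
C4: sp2
C5: sp2
C6: sp3
C7: sp3
C8: sp ✓
C9: sp ✓
C8, C9 → 2 sp carbons.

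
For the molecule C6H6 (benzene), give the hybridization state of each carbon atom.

sp^2

Every ring carbon has three σ bonds and contributes one p electron to the aromatic π system.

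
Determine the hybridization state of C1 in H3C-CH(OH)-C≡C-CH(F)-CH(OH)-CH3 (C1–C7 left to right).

sp³

C1 is sp3: 4 σ bonds, 4 electron-density regions.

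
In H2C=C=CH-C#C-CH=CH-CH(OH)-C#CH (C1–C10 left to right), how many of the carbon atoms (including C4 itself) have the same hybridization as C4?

5

C4 is sp (two π bonds).
C1: sp2
C2: sp ✓
C3: sp2
C4: sp ✓
C5: sp ✓
C6: sp2
C7: sp2
C8: sp3
C9: sp ✓
C10: sp ✓
5 carbons are sp.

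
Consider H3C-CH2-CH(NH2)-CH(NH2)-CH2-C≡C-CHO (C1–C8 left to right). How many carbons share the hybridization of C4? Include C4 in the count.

5

C4 is sp3 (only σ bonds).
C1: sp3 ✓
C2: sp3 ✓
C3: sp3 ✓
C4: sp3 ✓
C5: sp3 ✓
C6: sp
C7: sp
C8: sp2
5 carbons are sp3.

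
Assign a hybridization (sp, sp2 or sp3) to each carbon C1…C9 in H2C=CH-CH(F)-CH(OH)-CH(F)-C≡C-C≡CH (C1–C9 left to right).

C1 carries 3 σ bonds, plus one π bond, giving a steric number of 3, so it is sp2.
C2 carries 3 σ bonds, plus one π bond, giving a steric number of 3, so it is sp2.
C3 is sp3: 4 σ bonds, 4 electron-density regions.
C4 (4 σ bonds) has steric number 4: sp3.
C5 carries 4 σ bonds, giving a steric number of 4, so it is sp3.
C6 has 2 σ bonds, plus two π bonds: steric number 2 → sp.
C7: 2 σ bonds, plus two π bonds; 2 regions of electron density → sp.
C8: 2 σ bonds, plus two π bonds; 2 regions of electron density → sp.
C9: 2 σ bonds, plus two π bonds; 2 regions of electron density → sp.

C1 sp2, C2 sp2, C3 sp3, C4 sp3, C5 sp3, C6 sp, C7 sp, C8 sp, C9 sp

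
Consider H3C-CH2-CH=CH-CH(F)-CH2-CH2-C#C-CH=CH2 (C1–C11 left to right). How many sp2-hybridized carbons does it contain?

C1: sp3
C2: sp3
C3: sp2 ✓
C4: sp2 ✓
C5: sp3
C6: sp3
C7: sp3
C8: sp
C9: sp
C10: sp2 ✓
C11: sp2 ✓
C3, C4, C10, C11 → 4 sp2 carbons.

4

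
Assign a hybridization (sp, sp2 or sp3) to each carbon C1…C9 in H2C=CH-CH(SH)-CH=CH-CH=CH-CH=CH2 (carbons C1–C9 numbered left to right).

C1 carries 3 σ bonds, plus one π bond, giving a steric number of 3, so it is sp2.
C2: 3 σ bonds, plus one π bond; 3 regions of electron density → sp2.
C3 carries 4 σ bonds, giving a steric number of 4, so it is sp3.
C4 is sp2: 3 σ bonds, plus one π bond, 3 electron-density regions.
C5 has 3 σ bonds, plus one π bond: steric number 3 → sp2.
C6 is sp2: 3 σ bonds, plus one π bond, 3 electron-density regions.
C7: 3 σ bonds, plus one π bond; 3 regions of electron density → sp2.
C8 has 3 σ bonds, plus one π bond: steric number 3 → sp2.
C9 — 3 σ bonds, plus one π bond. Steric number 3, so sp2.

C1 sp2, C2 sp2, C3 sp3, C4 sp2, C5 sp2, C6 sp2, C7 sp2, C8 sp2, C9 sp2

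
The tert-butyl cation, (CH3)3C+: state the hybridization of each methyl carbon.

Each methyl carbon: 4 σ bonds — 4 electron domains, sp3.

sp3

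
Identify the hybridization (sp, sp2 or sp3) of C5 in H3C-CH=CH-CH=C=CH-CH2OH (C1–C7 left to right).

C5: 2 σ bonds, plus two π bonds; 2 regions of electron density → sp.

sp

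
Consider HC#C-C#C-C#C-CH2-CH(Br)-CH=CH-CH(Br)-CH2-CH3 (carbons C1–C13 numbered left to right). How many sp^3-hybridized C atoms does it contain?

5

C1: sp
C2: sp
C3: sp
C4: sp
C5: sp
C6: sp
C7: sp3 ✓
C8: sp3 ✓
C9: sp2
C10: sp2
C11: sp3 ✓
C12: sp3 ✓
C13: sp3 ✓
C7, C8, C11, C12, C13 → 5 sp3 carbons.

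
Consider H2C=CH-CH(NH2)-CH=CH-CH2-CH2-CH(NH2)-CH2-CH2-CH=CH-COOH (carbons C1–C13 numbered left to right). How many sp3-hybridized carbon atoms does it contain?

6

C1: sp2
C2: sp2
C3: sp3 ✓
C4: sp2
C5: sp2
C6: sp3 ✓
C7: sp3 ✓
C8: sp3 ✓
C9: sp3 ✓
C10: sp3 ✓
C11: sp2
C12: sp2
C13: sp2
C3, C6, C7, C8, C9, C10 → 6 sp3 carbons.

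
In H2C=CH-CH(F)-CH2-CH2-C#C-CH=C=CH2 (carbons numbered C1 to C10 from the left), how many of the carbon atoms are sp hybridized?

3

C1: sp2
C2: sp2
C3: sp3
C4: sp3
C5: sp3
C6: sp ✓
C7: sp ✓
C8: sp2
C9: sp ✓
C10: sp2
C6, C7, C9 → 3 sp carbons.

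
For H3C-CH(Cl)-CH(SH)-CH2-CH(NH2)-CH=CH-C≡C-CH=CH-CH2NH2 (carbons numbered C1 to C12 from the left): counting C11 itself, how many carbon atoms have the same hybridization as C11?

4

C11 is sp2 (one π bond).
C1: sp3
C2: sp3
C3: sp3
C4: sp3
C5: sp3
C6: sp2 ✓
C7: sp2 ✓
C8: sp
C9: sp
C10: sp2 ✓
C11: sp2 ✓
C12: sp3
4 carbons are sp2.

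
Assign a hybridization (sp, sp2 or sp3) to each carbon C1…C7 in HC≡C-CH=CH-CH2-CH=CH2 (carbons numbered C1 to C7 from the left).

C1 sp, C2 sp, C3 sp2, C4 sp2, C5 sp3, C6 sp2, C7 sp2

C1 — 2 σ bonds, plus two π bonds. Steric number 2, so sp.
C2 has 2 σ bonds, plus two π bonds: steric number 2 → sp.
C3 (3 σ bonds, plus one π bond) has steric number 3: sp2.
C4: 3 σ bonds, plus one π bond; 3 regions of electron density → sp2.
C5 is sp3: 4 σ bonds, 4 electron-density regions.
C6 is sp2: 3 σ bonds, plus one π bond, 3 electron-density regions.
C7: 3 σ bonds, plus one π bond; 3 regions of electron density → sp2.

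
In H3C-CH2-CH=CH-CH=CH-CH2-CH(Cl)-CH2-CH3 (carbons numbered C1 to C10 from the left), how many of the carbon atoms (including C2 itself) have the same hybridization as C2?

6

C2 is sp3 (only σ bonds).
C1: sp3 ✓
C2: sp3 ✓
C3: sp2
C4: sp2
C5: sp2
C6: sp2
C7: sp3 ✓
C8: sp3 ✓
C9: sp3 ✓
C10: sp3 ✓
6 carbons are sp3.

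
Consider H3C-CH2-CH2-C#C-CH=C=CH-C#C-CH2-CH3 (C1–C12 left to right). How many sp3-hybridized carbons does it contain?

C1: sp3 ✓
C2: sp3 ✓
C3: sp3 ✓
C4: sp
C5: sp
C6: sp2
C7: sp
C8: sp2
C9: sp
C10: sp
C11: sp3 ✓
C12: sp3 ✓
C1, C2, C3, C11, C12 → 5 sp3 carbons.

5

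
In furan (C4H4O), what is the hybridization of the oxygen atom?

sp²

One O lone pair is in the aromatic π system (p orbital), the other is in an sp2 hybrid in the ring plane; O has two σ bonds + one in-plane lone pair → sp2.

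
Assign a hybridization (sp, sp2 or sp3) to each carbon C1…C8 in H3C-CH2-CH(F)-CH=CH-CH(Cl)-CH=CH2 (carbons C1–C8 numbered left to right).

C1 sp3, C2 sp3, C3 sp3, C4 sp2, C5 sp2, C6 sp3, C7 sp2, C8 sp2

C1 carries 4 σ bonds, giving a steric number of 4, so it is sp3.
C2 is sp3: 4 σ bonds, 4 electron-density regions.
C3: 4 σ bonds; 4 regions of electron density → sp3.
C4 is sp2: 3 σ bonds, plus one π bond, 3 electron-density regions.
C5 (3 σ bonds, plus one π bond) has steric number 3: sp2.
C6: 4 σ bonds; 4 regions of electron density → sp3.
C7 carries 3 σ bonds, plus one π bond, giving a steric number of 3, so it is sp2.
C8: 3 σ bonds, plus one π bond — 3 electron domains, sp2.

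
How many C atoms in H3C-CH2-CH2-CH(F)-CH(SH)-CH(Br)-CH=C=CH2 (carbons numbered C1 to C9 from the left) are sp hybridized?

C1: sp3
C2: sp3
C3: sp3
C4: sp3
C5: sp3
C6: sp3
C7: sp2
C8: sp ✓
C9: sp2
C8 → 1 sp carbon.

1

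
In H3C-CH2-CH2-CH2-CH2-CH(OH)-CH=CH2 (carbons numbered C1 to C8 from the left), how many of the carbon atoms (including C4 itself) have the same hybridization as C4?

C4 is sp3 (only σ bonds).
C1: sp3 ✓
C2: sp3 ✓
C3: sp3 ✓
C4: sp3 ✓
C5: sp3 ✓
C6: sp3 ✓
C7: sp2
C8: sp2
6 carbons are sp3.

6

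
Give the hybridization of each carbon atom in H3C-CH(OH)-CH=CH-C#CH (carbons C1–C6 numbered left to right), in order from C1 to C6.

C1 sp3, C2 sp3, C3 sp2, C4 sp2, C5 sp, C6 sp

C1 — 4 σ bonds. Steric number 4, so sp3.
C2 is sp3: 4 σ bonds, 4 electron-density regions.
C3 — 3 σ bonds, plus one π bond. Steric number 3, so sp2.
C4 is sp2: 3 σ bonds, plus one π bond, 3 electron-density regions.
C5: 2 σ bonds, plus two π bonds — 2 electron domains, sp.
C6 — 2 σ bonds, plus two π bonds. Steric number 2, so sp.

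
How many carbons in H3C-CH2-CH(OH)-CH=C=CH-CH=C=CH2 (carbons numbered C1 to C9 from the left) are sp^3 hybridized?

3

C1: sp3 ✓
C2: sp3 ✓
C3: sp3 ✓
C4: sp2
C5: sp
C6: sp2
C7: sp2
C8: sp
C9: sp2
C1, C2, C3 → 3 sp3 carbons.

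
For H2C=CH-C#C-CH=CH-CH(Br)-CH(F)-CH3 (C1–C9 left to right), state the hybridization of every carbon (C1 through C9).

C1 carries 3 σ bonds, plus one π bond, giving a steric number of 3, so it is sp2.
C2 has 3 σ bonds, plus one π bond: steric number 3 → sp2.
C3: 2 σ bonds, plus two π bonds; 2 regions of electron density → sp.
C4 has 2 σ bonds, plus two π bonds: steric number 2 → sp.
C5 is sp2: 3 σ bonds, plus one π bond, 3 electron-density regions.
C6 — 3 σ bonds, plus one π bond. Steric number 3, so sp2.
C7 (4 σ bonds) has steric number 4: sp3.
C8 — 4 σ bonds. Steric number 4, so sp3.
C9 is sp3: 4 σ bonds, 4 electron-density regions.

C1 sp2, C2 sp2, C3 sp, C4 sp, C5 sp2, C6 sp2, C7 sp3, C8 sp3, C9 sp3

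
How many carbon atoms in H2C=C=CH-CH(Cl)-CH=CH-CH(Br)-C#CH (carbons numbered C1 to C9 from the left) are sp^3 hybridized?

2

C1: sp2
C2: sp
C3: sp2
C4: sp3 ✓
C5: sp2
C6: sp2
C7: sp3 ✓
C8: sp
C9: sp
C4, C7 → 2 sp3 carbons.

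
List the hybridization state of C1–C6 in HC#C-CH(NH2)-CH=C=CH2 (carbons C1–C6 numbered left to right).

C1 sp, C2 sp, C3 sp3, C4 sp2, C5 sp, C6 sp2

C1: 2 σ bonds, plus two π bonds — 2 electron domains, sp.
C2 has 2 σ bonds, plus two π bonds: steric number 2 → sp.
C3: 4 σ bonds — 4 electron domains, sp3.
C4 has 3 σ bonds, plus one π bond: steric number 3 → sp2.
C5: 2 σ bonds, plus two π bonds; 2 regions of electron density → sp.
C6 (3 σ bonds, plus one π bond) has steric number 3: sp2.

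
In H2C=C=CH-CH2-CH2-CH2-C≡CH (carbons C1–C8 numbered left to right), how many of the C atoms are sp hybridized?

C1: sp2
C2: sp ✓
C3: sp2
C4: sp3
C5: sp3
C6: sp3
C7: sp ✓
C8: sp ✓
C2, C7, C8 → 3 sp carbons.

3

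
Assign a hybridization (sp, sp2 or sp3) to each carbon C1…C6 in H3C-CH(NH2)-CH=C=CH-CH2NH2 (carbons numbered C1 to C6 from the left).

C1 carries 4 σ bonds, giving a steric number of 4, so it is sp3.
C2 (4 σ bonds) has steric number 4: sp3.
C3 (3 σ bonds, plus one π bond) has steric number 3: sp2.
C4 carries 2 σ bonds, plus two π bonds, giving a steric number of 2, so it is sp.
C5 — 3 σ bonds, plus one π bond. Steric number 3, so sp2.
C6 is sp3: 4 σ bonds, 4 electron-density regions.

C1 sp3, C2 sp3, C3 sp2, C4 sp, C5 sp2, C6 sp3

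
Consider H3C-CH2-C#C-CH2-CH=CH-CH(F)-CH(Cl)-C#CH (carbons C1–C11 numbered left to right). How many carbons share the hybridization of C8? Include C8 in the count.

C8 is sp3 (only σ bonds).
C1: sp3 ✓
C2: sp3 ✓
C3: sp
C4: sp
C5: sp3 ✓
C6: sp2
C7: sp2
C8: sp3 ✓
C9: sp3 ✓
C10: sp
C11: sp
5 carbons are sp3.

5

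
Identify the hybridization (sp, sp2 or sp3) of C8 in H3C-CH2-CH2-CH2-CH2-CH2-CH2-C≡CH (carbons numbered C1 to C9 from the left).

sp

C8 (2 σ bonds, plus two π bonds) has steric number 2: sp.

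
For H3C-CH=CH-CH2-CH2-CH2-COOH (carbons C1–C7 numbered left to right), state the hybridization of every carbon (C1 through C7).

C1 sp3, C2 sp2, C3 sp2, C4 sp3, C5 sp3, C6 sp3, C7 sp2

C1 is sp3: 4 σ bonds, 4 electron-density regions.
C2 carries 3 σ bonds, plus one π bond, giving a steric number of 3, so it is sp2.
C3: 3 σ bonds, plus one π bond — 3 electron domains, sp2.
C4 — 4 σ bonds. Steric number 4, so sp3.
C5 — 4 σ bonds. Steric number 4, so sp3.
C6 carries 4 σ bonds, giving a steric number of 4, so it is sp3.
C7 — 3 σ bonds, plus one π bond. Steric number 3, so sp2.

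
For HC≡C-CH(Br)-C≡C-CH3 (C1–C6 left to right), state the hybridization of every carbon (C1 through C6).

C1 is sp: 2 σ bonds, plus two π bonds, 2 electron-density regions.
C2 — 2 σ bonds, plus two π bonds. Steric number 2, so sp.
C3: 4 σ bonds; 4 regions of electron density → sp3.
C4 (2 σ bonds, plus two π bonds) has steric number 2: sp.
C5 has 2 σ bonds, plus two π bonds: steric number 2 → sp.
C6 is sp3: 4 σ bonds, 4 electron-density regions.

C1 sp, C2 sp, C3 sp3, C4 sp, C5 sp, C6 sp3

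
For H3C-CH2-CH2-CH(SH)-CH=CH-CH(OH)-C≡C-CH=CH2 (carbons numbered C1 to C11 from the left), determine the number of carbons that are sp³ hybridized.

5

C1: sp3 ✓
C2: sp3 ✓
C3: sp3 ✓
C4: sp3 ✓
C5: sp2
C6: sp2
C7: sp3 ✓
C8: sp
C9: sp
C10: sp2
C11: sp2
C1, C2, C3, C4, C7 → 5 sp3 carbons.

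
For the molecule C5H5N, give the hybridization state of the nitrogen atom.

N has two σ bonds and one lone pair in the ring plane (steric number 3 → sp2); its p orbital contributes one electron to the aromatic π system via the C=N double bond.

sp^2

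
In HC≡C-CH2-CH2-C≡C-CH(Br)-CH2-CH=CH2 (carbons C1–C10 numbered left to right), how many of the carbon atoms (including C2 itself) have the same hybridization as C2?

C2 is sp (two π bonds).
C1: sp ✓
C2: sp ✓
C3: sp3
C4: sp3
C5: sp ✓
C6: sp ✓
C7: sp3
C8: sp3
C9: sp2
C10: sp2
4 carbons are sp.

4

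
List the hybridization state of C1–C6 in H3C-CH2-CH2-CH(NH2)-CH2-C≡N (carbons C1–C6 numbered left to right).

C1 sp3, C2 sp3, C3 sp3, C4 sp3, C5 sp3, C6 sp

C1 — 4 σ bonds. Steric number 4, so sp3.
C2 — 4 σ bonds. Steric number 4, so sp3.
C3: 4 σ bonds — 4 electron domains, sp3.
C4 has 4 σ bonds: steric number 4 → sp3.
C5: 4 σ bonds; 4 regions of electron density → sp3.
C6: 2 σ bonds, plus two π bonds; 2 regions of electron density → sp.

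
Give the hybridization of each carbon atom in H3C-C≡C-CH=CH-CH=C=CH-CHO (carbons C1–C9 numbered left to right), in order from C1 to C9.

C1 (4 σ bonds) has steric number 4: sp3.
C2 — 2 σ bonds, plus two π bonds. Steric number 2, so sp.
C3: 2 σ bonds, plus two π bonds — 2 electron domains, sp.
C4 has 3 σ bonds, plus one π bond: steric number 3 → sp2.
C5 is sp2: 3 σ bonds, plus one π bond, 3 electron-density regions.
C6 (3 σ bonds, plus one π bond) has steric number 3: sp2.
C7 has 2 σ bonds, plus two π bonds: steric number 2 → sp.
C8 (3 σ bonds, plus one π bond) has steric number 3: sp2.
C9: 3 σ bonds, plus one π bond; 3 regions of electron density → sp2.

C1 sp3, C2 sp, C3 sp, C4 sp2, C5 sp2, C6 sp2, C7 sp, C8 sp2, C9 sp2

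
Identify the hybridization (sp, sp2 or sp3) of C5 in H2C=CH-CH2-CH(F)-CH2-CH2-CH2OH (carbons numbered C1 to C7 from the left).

sp^3

C5 — 4 σ bonds. Steric number 4, so sp3.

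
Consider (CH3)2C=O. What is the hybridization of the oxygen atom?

sp²

One σ bond + two lone pairs = steric number 3 → sp2.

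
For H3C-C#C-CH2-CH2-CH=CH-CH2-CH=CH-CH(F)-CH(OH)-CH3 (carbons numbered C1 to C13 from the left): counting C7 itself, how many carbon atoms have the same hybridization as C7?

4

C7 is sp2 (one π bond).
C1: sp3
C2: sp
C3: sp
C4: sp3
C5: sp3
C6: sp2 ✓
C7: sp2 ✓
C8: sp3
C9: sp2 ✓
C10: sp2 ✓
C11: sp3
C12: sp3
C13: sp3
4 carbons are sp2.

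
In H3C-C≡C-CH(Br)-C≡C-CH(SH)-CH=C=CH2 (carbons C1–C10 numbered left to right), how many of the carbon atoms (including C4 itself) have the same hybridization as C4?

C4 is sp3 (only σ bonds).
C1: sp3 ✓
C2: sp
C3: sp
C4: sp3 ✓
C5: sp
C6: sp
C7: sp3 ✓
C8: sp2
C9: sp
C10: sp2
3 carbons are sp3.

3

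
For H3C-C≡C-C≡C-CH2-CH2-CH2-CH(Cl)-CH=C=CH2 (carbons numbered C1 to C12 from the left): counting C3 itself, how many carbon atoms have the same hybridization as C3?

C3 is sp (two π bonds).
C1: sp3
C2: sp ✓
C3: sp ✓
C4: sp ✓
C5: sp ✓
C6: sp3
C7: sp3
C8: sp3
C9: sp3
C10: sp2
C11: sp ✓
C12: sp2
5 carbons are sp.

5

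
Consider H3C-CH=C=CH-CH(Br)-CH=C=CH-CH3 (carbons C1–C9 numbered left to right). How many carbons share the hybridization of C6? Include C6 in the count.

4

C6 is sp2 (one π bond).
C1: sp3
C2: sp2 ✓
C3: sp
C4: sp2 ✓
C5: sp3
C6: sp2 ✓
C7: sp
C8: sp2 ✓
C9: sp3
4 carbons are sp2.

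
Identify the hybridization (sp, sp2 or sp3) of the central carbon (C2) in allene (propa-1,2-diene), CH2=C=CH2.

Two σ bonds and two π bonds (one to each neighbour) → sp.

sp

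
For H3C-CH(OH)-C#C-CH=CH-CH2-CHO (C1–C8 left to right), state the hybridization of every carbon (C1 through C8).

C1 sp3, C2 sp3, C3 sp, C4 sp, C5 sp2, C6 sp2, C7 sp3, C8 sp2

C1: 4 σ bonds; 4 regions of electron density → sp3.
C2: 4 σ bonds — 4 electron domains, sp3.
C3 — 2 σ bonds, plus two π bonds. Steric number 2, so sp.
C4 carries 2 σ bonds, plus two π bonds, giving a steric number of 2, so it is sp.
C5 has 3 σ bonds, plus one π bond: steric number 3 → sp2.
C6: 3 σ bonds, plus one π bond — 3 electron domains, sp2.
C7 has 4 σ bonds: steric number 4 → sp3.
C8 has 3 σ bonds, plus one π bond: steric number 3 → sp2.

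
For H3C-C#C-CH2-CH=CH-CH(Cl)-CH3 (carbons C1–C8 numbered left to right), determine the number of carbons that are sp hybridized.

2

C1: sp3
C2: sp ✓
C3: sp ✓
C4: sp3
C5: sp2
C6: sp2
C7: sp3
C8: sp3
C2, C3 → 2 sp carbons.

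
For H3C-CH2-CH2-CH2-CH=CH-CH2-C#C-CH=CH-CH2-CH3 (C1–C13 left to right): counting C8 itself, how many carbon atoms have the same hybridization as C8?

2

C8 is sp (two π bonds).
C1: sp3
C2: sp3
C3: sp3
C4: sp3
C5: sp2
C6: sp2
C7: sp3
C8: sp ✓
C9: sp ✓
C10: sp2
C11: sp2
C12: sp3
C13: sp3
2 carbons are sp.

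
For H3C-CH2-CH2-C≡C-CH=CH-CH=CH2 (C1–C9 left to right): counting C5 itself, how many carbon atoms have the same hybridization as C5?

2

C5 is sp (two π bonds).
C1: sp3
C2: sp3
C3: sp3
C4: sp ✓
C5: sp ✓
C6: sp2
C7: sp2
C8: sp2
C9: sp2
2 carbons are sp.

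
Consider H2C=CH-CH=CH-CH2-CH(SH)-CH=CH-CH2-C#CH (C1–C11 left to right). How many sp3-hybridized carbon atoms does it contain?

3

C1: sp2
C2: sp2
C3: sp2
C4: sp2
C5: sp3 ✓
C6: sp3 ✓
C7: sp2
C8: sp2
C9: sp3 ✓
C10: sp
C11: sp
C5, C6, C9 → 3 sp3 carbons.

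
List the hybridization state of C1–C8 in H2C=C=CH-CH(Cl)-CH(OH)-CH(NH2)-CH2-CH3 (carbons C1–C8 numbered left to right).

C1 sp2, C2 sp, C3 sp2, C4 sp3, C5 sp3, C6 sp3, C7 sp3, C8 sp3

C1 — 3 σ bonds, plus one π bond. Steric number 3, so sp2.
C2 (2 σ bonds, plus two π bonds) has steric number 2: sp.
C3: 3 σ bonds, plus one π bond; 3 regions of electron density → sp2.
C4 carries 4 σ bonds, giving a steric number of 4, so it is sp3.
C5 carries 4 σ bonds, giving a steric number of 4, so it is sp3.
C6 is sp3: 4 σ bonds, 4 electron-density regions.
C7 (4 σ bonds) has steric number 4: sp3.
C8 — 4 σ bonds. Steric number 4, so sp3.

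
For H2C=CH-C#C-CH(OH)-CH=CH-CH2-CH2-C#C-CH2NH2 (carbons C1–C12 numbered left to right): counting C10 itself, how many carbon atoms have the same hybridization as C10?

4

C10 is sp (two π bonds).
C1: sp2
C2: sp2
C3: sp ✓
C4: sp ✓
C5: sp3
C6: sp2
C7: sp2
C8: sp3
C9: sp3
C10: sp ✓
C11: sp ✓
C12: sp3
4 carbons are sp.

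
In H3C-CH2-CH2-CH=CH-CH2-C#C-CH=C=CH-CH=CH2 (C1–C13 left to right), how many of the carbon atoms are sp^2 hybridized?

C1: sp3
C2: sp3
C3: sp3
C4: sp2 ✓
C5: sp2 ✓
C6: sp3
C7: sp
C8: sp
C9: sp2 ✓
C10: sp
C11: sp2 ✓
C12: sp2 ✓
C13: sp2 ✓
C4, C5, C9, C11, C12, C13 → 6 sp2 carbons.

6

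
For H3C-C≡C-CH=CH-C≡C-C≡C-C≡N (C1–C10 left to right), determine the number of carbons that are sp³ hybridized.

1

C1: sp3 ✓
C2: sp
C3: sp
C4: sp2
C5: sp2
C6: sp
C7: sp
C8: sp
C9: sp
C10: sp
C1 → 1 sp3 carbon.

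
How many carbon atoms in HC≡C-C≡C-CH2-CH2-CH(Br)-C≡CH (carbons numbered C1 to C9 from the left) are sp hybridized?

C1: sp ✓
C2: sp ✓
C3: sp ✓
C4: sp ✓
C5: sp3
C6: sp3
C7: sp3
C8: sp ✓
C9: sp ✓
C1, C2, C3, C4, C8, C9 → 6 sp carbons.

6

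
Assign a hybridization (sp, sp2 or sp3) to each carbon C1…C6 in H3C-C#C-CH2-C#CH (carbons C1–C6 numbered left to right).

C1 is sp3: 4 σ bonds, 4 electron-density regions.
C2 — 2 σ bonds, plus two π bonds. Steric number 2, so sp.
C3 is sp: 2 σ bonds, plus two π bonds, 2 electron-density regions.
C4 (4 σ bonds) has steric number 4: sp3.
C5 carries 2 σ bonds, plus two π bonds, giving a steric number of 2, so it is sp.
C6 (2 σ bonds, plus two π bonds) has steric number 2: sp.

C1 sp3, C2 sp, C3 sp, C4 sp3, C5 sp, C6 sp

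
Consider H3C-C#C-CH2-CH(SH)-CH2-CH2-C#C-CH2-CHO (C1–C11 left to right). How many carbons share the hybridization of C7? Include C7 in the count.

6

C7 is sp3 (only σ bonds).
C1: sp3 ✓
C2: sp
C3: sp
C4: sp3 ✓
C5: sp3 ✓
C6: sp3 ✓
C7: sp3 ✓
C8: sp
C9: sp
C10: sp3 ✓
C11: sp2
6 carbons are sp3.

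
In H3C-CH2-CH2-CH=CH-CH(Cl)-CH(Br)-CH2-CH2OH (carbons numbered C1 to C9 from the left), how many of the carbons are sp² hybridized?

C1: sp3
C2: sp3
C3: sp3
C4: sp2 ✓
C5: sp2 ✓
C6: sp3
C7: sp3
C8: sp3
C9: sp3
C4, C5 → 2 sp2 carbons.

2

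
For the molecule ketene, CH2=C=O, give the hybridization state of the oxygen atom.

sp2

The oxygen atom is sp2: 1 σ bond and 2 lone pairs, plus one π bond, 3 electron-density regions.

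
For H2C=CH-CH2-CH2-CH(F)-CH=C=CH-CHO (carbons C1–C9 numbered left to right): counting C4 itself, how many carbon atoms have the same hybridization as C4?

3

C4 is sp3 (only σ bonds).
C1: sp2
C2: sp2
C3: sp3 ✓
C4: sp3 ✓
C5: sp3 ✓
C6: sp2
C7: sp
C8: sp2
C9: sp2
3 carbons are sp3.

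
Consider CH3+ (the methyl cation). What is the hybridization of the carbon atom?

Three σ bonds to H, empty p orbital → sp2, trigonal planar.

sp²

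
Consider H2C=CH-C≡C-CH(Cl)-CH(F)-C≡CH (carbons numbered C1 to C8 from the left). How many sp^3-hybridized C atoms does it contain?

2

C1: sp2
C2: sp2
C3: sp
C4: sp
C5: sp3 ✓
C6: sp3 ✓
C7: sp
C8: sp
C5, C6 → 2 sp3 carbons.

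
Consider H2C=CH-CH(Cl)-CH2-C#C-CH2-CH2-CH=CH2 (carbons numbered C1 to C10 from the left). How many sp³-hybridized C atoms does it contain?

C1: sp2
C2: sp2
C3: sp3 ✓
C4: sp3 ✓
C5: sp
C6: sp
C7: sp3 ✓
C8: sp3 ✓
C9: sp2
C10: sp2
C3, C4, C7, C8 → 4 sp3 carbons.

4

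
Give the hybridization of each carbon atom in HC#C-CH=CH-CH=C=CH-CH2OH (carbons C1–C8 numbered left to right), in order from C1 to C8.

C1 sp, C2 sp, C3 sp2, C4 sp2, C5 sp2, C6 sp, C7 sp2, C8 sp3

C1 (2 σ bonds, plus two π bonds) has steric number 2: sp.
C2 (2 σ bonds, plus two π bonds) has steric number 2: sp.
C3 — 3 σ bonds, plus one π bond. Steric number 3, so sp2.
C4 carries 3 σ bonds, plus one π bond, giving a steric number of 3, so it is sp2.
C5 — 3 σ bonds, plus one π bond. Steric number 3, so sp2.
C6 is sp: 2 σ bonds, plus two π bonds, 2 electron-density regions.
C7 (3 σ bonds, plus one π bond) has steric number 3: sp2.
C8 carries 4 σ bonds, giving a steric number of 4, so it is sp3.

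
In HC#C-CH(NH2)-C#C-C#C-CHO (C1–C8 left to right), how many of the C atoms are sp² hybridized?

C1: sp
C2: sp
C3: sp3
C4: sp
C5: sp
C6: sp
C7: sp
C8: sp2 ✓
C8 → 1 sp2 carbon.

1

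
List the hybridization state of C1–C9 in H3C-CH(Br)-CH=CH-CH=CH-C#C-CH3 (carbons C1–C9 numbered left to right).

C1 is sp3: 4 σ bonds, 4 electron-density regions.
C2 (4 σ bonds) has steric number 4: sp3.
C3 has 3 σ bonds, plus one π bond: steric number 3 → sp2.
C4: 3 σ bonds, plus one π bond; 3 regions of electron density → sp2.
C5: 3 σ bonds, plus one π bond — 3 electron domains, sp2.
C6 has 3 σ bonds, plus one π bond: steric number 3 → sp2.
C7 is sp: 2 σ bonds, plus two π bonds, 2 electron-density regions.
C8: 2 σ bonds, plus two π bonds; 2 regions of electron density → sp.
C9 — 4 σ bonds. Steric number 4, so sp3.

C1 sp3, C2 sp3, C3 sp2, C4 sp2, C5 sp2, C6 sp2, C7 sp, C8 sp, C9 sp3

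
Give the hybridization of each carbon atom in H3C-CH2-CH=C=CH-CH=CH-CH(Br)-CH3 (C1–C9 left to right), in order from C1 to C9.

C1 sp3, C2 sp3, C3 sp2, C4 sp, C5 sp2, C6 sp2, C7 sp2, C8 sp3, C9 sp3

C1 — 4 σ bonds. Steric number 4, so sp3.
C2: 4 σ bonds; 4 regions of electron density → sp3.
C3 has 3 σ bonds, plus one π bond: steric number 3 → sp2.
C4 — 2 σ bonds, plus two π bonds. Steric number 2, so sp.
C5 is sp2: 3 σ bonds, plus one π bond, 3 electron-density regions.
C6 has 3 σ bonds, plus one π bond: steric number 3 → sp2.
C7 (3 σ bonds, plus one π bond) has steric number 3: sp2.
C8: 4 σ bonds; 4 regions of electron density → sp3.
C9 carries 4 σ bonds, giving a steric number of 4, so it is sp3.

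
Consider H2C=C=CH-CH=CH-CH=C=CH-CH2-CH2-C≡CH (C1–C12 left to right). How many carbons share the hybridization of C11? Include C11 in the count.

4

C11 is sp (two π bonds).
C1: sp2
C2: sp ✓
C3: sp2
C4: sp2
C5: sp2
C6: sp2
C7: sp ✓
C8: sp2
C9: sp3
C10: sp3
C11: sp ✓
C12: sp ✓
4 carbons are sp.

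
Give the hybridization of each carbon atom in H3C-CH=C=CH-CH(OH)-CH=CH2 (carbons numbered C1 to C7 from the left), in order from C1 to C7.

C1 (4 σ bonds) has steric number 4: sp3.
C2 is sp2: 3 σ bonds, plus one π bond, 3 electron-density regions.
C3: 2 σ bonds, plus two π bonds; 2 regions of electron density → sp.
C4 has 3 σ bonds, plus one π bond: steric number 3 → sp2.
C5 carries 4 σ bonds, giving a steric number of 4, so it is sp3.
C6: 3 σ bonds, plus one π bond — 3 electron domains, sp2.
C7 is sp2: 3 σ bonds, plus one π bond, 3 electron-density regions.

C1 sp3, C2 sp2, C3 sp, C4 sp2, C5 sp3, C6 sp2, C7 sp2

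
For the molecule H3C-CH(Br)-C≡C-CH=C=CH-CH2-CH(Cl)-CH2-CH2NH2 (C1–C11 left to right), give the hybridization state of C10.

C10 (4 σ bonds) has steric number 4: sp3.

sp3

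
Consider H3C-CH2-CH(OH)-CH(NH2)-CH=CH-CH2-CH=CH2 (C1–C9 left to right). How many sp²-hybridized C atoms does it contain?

4

C1: sp3
C2: sp3
C3: sp3
C4: sp3
C5: sp2 ✓
C6: sp2 ✓
C7: sp3
C8: sp2 ✓
C9: sp2 ✓
C5, C6, C8, C9 → 4 sp2 carbons.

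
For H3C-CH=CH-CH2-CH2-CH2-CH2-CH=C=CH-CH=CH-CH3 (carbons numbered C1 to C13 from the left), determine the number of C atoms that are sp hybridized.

C1: sp3
C2: sp2
C3: sp2
C4: sp3
C5: sp3
C6: sp3
C7: sp3
C8: sp2
C9: sp ✓
C10: sp2
C11: sp2
C12: sp2
C13: sp3
C9 → 1 sp carbon.

1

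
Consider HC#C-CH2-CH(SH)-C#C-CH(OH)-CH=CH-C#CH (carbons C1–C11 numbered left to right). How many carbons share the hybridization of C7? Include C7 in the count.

C7 is sp3 (only σ bonds).
C1: sp
C2: sp
C3: sp3 ✓
C4: sp3 ✓
C5: sp
C6: sp
C7: sp3 ✓
C8: sp2
C9: sp2
C10: sp
C11: sp
3 carbons are sp3.

3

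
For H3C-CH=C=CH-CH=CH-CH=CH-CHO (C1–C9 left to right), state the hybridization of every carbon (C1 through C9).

C1 sp3, C2 sp2, C3 sp, C4 sp2, C5 sp2, C6 sp2, C7 sp2, C8 sp2, C9 sp2

C1 (4 σ bonds) has steric number 4: sp3.
C2: 3 σ bonds, plus one π bond; 3 regions of electron density → sp2.
C3 carries 2 σ bonds, plus two π bonds, giving a steric number of 2, so it is sp.
C4: 3 σ bonds, plus one π bond — 3 electron domains, sp2.
C5 has 3 σ bonds, plus one π bond: steric number 3 → sp2.
C6: 3 σ bonds, plus one π bond; 3 regions of electron density → sp2.
C7 carries 3 σ bonds, plus one π bond, giving a steric number of 3, so it is sp2.
C8: 3 σ bonds, plus one π bond; 3 regions of electron density → sp2.
C9 has 3 σ bonds, plus one π bond: steric number 3 → sp2.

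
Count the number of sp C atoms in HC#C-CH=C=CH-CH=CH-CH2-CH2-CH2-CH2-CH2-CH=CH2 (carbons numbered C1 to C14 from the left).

3

C1: sp ✓
C2: sp ✓
C3: sp2
C4: sp ✓
C5: sp2
C6: sp2
C7: sp2
C8: sp3
C9: sp3
C10: sp3
C11: sp3
C12: sp3
C13: sp2
C14: sp2
C1, C2, C4 → 3 sp carbons.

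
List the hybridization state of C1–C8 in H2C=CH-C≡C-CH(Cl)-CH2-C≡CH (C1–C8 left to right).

C1 sp2, C2 sp2, C3 sp, C4 sp, C5 sp3, C6 sp3, C7 sp, C8 sp

C1 has 3 σ bonds, plus one π bond: steric number 3 → sp2.
C2 carries 3 σ bonds, plus one π bond, giving a steric number of 3, so it is sp2.
C3 is sp: 2 σ bonds, plus two π bonds, 2 electron-density regions.
C4 carries 2 σ bonds, plus two π bonds, giving a steric number of 2, so it is sp.
C5 — 4 σ bonds. Steric number 4, so sp3.
C6 has 4 σ bonds: steric number 4 → sp3.
C7 — 2 σ bonds, plus two π bonds. Steric number 2, so sp.
C8: 2 σ bonds, plus two π bonds — 2 electron domains, sp.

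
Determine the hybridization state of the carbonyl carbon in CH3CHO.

The carbonyl carbon — 3 σ bonds, plus one π bond. Steric number 3, so sp2.

sp^2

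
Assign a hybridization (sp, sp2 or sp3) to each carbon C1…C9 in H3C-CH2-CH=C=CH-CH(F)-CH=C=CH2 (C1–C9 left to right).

C1 sp3, C2 sp3, C3 sp2, C4 sp, C5 sp2, C6 sp3, C7 sp2, C8 sp, C9 sp2

C1: 4 σ bonds; 4 regions of electron density → sp3.
C2 carries 4 σ bonds, giving a steric number of 4, so it is sp3.
C3 — 3 σ bonds, plus one π bond. Steric number 3, so sp2.
C4 — 2 σ bonds, plus two π bonds. Steric number 2, so sp.
C5 — 3 σ bonds, plus one π bond. Steric number 3, so sp2.
C6 carries 4 σ bonds, giving a steric number of 4, so it is sp3.
C7 is sp2: 3 σ bonds, plus one π bond, 3 electron-density regions.
C8 — 2 σ bonds, plus two π bonds. Steric number 2, so sp.
C9: 3 σ bonds, plus one π bond; 3 regions of electron density → sp2.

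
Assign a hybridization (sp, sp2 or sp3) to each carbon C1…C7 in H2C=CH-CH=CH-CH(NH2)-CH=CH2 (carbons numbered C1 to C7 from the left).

C1 is sp2: 3 σ bonds, plus one π bond, 3 electron-density regions.
C2: 3 σ bonds, plus one π bond — 3 electron domains, sp2.
C3 — 3 σ bonds, plus one π bond. Steric number 3, so sp2.
C4 is sp2: 3 σ bonds, plus one π bond, 3 electron-density regions.
C5: 4 σ bonds; 4 regions of electron density → sp3.
C6 — 3 σ bonds, plus one π bond. Steric number 3, so sp2.
C7 is sp2: 3 σ bonds, plus one π bond, 3 electron-density regions.

C1 sp2, C2 sp2, C3 sp2, C4 sp2, C5 sp3, C6 sp2, C7 sp2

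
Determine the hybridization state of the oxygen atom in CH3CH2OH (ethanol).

The oxygen atom has 2 σ bonds and 2 lone pairs: steric number 4 → sp3.

sp^3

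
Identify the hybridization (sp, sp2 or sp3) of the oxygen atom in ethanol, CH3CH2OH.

sp³

The oxygen atom — 2 σ bonds and 2 lone pairs. Steric number 4, so sp3.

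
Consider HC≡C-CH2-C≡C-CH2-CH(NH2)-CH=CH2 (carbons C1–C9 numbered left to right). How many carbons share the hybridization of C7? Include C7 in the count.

C7 is sp3 (only σ bonds).
C1: sp
C2: sp
C3: sp3 ✓
C4: sp
C5: sp
C6: sp3 ✓
C7: sp3 ✓
C8: sp2
C9: sp2
3 carbons are sp3.

3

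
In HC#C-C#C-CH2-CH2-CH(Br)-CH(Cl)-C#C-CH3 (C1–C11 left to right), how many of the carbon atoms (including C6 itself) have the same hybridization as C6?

5

C6 is sp3 (only σ bonds).
C1: sp
C2: sp
C3: sp
C4: sp
C5: sp3 ✓
C6: sp3 ✓
C7: sp3 ✓
C8: sp3 ✓
C9: sp
C10: sp
C11: sp3 ✓
5 carbons are sp3.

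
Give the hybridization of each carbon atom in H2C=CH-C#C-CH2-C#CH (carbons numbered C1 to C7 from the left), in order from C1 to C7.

C1 sp2, C2 sp2, C3 sp, C4 sp, C5 sp3, C6 sp, C7 sp

C1 (3 σ bonds, plus one π bond) has steric number 3: sp2.
C2 carries 3 σ bonds, plus one π bond, giving a steric number of 3, so it is sp2.
C3 — 2 σ bonds, plus two π bonds. Steric number 2, so sp.
C4 has 2 σ bonds, plus two π bonds: steric number 2 → sp.
C5 has 4 σ bonds: steric number 4 → sp3.
C6: 2 σ bonds, plus two π bonds — 2 electron domains, sp.
C7: 2 σ bonds, plus two π bonds — 2 electron domains, sp.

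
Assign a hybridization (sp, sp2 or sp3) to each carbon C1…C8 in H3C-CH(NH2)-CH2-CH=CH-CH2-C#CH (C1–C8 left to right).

C1: 4 σ bonds; 4 regions of electron density → sp3.
C2 is sp3: 4 σ bonds, 4 electron-density regions.
C3 has 4 σ bonds: steric number 4 → sp3.
C4 carries 3 σ bonds, plus one π bond, giving a steric number of 3, so it is sp2.
C5: 3 σ bonds, plus one π bond; 3 regions of electron density → sp2.
C6: 4 σ bonds — 4 electron domains, sp3.
C7: 2 σ bonds, plus two π bonds — 2 electron domains, sp.
C8: 2 σ bonds, plus two π bonds; 2 regions of electron density → sp.

C1 sp3, C2 sp3, C3 sp3, C4 sp2, C5 sp2, C6 sp3, C7 sp, C8 sp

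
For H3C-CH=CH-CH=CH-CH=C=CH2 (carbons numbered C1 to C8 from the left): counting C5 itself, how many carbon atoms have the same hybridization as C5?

6

C5 is sp2 (one π bond).
C1: sp3
C2: sp2 ✓
C3: sp2 ✓
C4: sp2 ✓
C5: sp2 ✓
C6: sp2 ✓
C7: sp
C8: sp2 ✓
6 carbons are sp2.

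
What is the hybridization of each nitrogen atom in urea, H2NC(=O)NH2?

sp^2

Both N lone pairs are conjugated with the C=O; planar sp2.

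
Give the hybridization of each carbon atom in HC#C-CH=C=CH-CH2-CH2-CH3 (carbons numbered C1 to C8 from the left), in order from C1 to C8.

C1: 2 σ bonds, plus two π bonds — 2 electron domains, sp.
C2: 2 σ bonds, plus two π bonds; 2 regions of electron density → sp.
C3 — 3 σ bonds, plus one π bond. Steric number 3, so sp2.
C4 carries 2 σ bonds, plus two π bonds, giving a steric number of 2, so it is sp.
C5: 3 σ bonds, plus one π bond; 3 regions of electron density → sp2.
C6: 4 σ bonds — 4 electron domains, sp3.
C7 has 4 σ bonds: steric number 4 → sp3.
C8 (4 σ bonds) has steric number 4: sp3.

C1 sp, C2 sp, C3 sp2, C4 sp, C5 sp2, C6 sp3, C7 sp3, C8 sp3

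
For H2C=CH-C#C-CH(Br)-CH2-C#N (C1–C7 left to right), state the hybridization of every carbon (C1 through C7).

C1 carries 3 σ bonds, plus one π bond, giving a steric number of 3, so it is sp2.
C2: 3 σ bonds, plus one π bond — 3 electron domains, sp2.
C3 is sp: 2 σ bonds, plus two π bonds, 2 electron-density regions.
C4 is sp: 2 σ bonds, plus two π bonds, 2 electron-density regions.
C5 carries 4 σ bonds, giving a steric number of 4, so it is sp3.
C6 — 4 σ bonds. Steric number 4, so sp3.
C7 — 2 σ bonds, plus two π bonds. Steric number 2, so sp.

C1 sp2, C2 sp2, C3 sp, C4 sp, C5 sp3, C6 sp3, C7 sp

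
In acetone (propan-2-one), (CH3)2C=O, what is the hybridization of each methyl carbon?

Each methyl carbon: 4 σ bonds — 4 electron domains, sp3.

sp³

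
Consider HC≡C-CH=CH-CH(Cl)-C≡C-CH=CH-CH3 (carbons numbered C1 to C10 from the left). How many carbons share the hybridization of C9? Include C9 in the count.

C9 is sp2 (one π bond).
C1: sp
C2: sp
C3: sp2 ✓
C4: sp2 ✓
C5: sp3
C6: sp
C7: sp
C8: sp2 ✓
C9: sp2 ✓
C10: sp3
4 carbons are sp2.

4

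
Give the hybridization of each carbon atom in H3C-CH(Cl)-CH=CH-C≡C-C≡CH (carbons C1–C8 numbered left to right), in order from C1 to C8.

C1: 4 σ bonds — 4 electron domains, sp3.
C2 — 4 σ bonds. Steric number 4, so sp3.
C3: 3 σ bonds, plus one π bond — 3 electron domains, sp2.
C4: 3 σ bonds, plus one π bond — 3 electron domains, sp2.
C5 has 2 σ bonds, plus two π bonds: steric number 2 → sp.
C6: 2 σ bonds, plus two π bonds — 2 electron domains, sp.
C7 carries 2 σ bonds, plus two π bonds, giving a steric number of 2, so it is sp.
C8: 2 σ bonds, plus two π bonds — 2 electron domains, sp.

C1 sp3, C2 sp3, C3 sp2, C4 sp2, C5 sp, C6 sp, C7 sp, C8 sp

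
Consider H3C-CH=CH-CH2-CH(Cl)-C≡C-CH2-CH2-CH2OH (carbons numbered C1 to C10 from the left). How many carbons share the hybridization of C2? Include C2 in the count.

2

C2 is sp2 (one π bond).
C1: sp3
C2: sp2 ✓
C3: sp2 ✓
C4: sp3
C5: sp3
C6: sp
C7: sp
C8: sp3
C9: sp3
C10: sp3
2 carbons are sp2.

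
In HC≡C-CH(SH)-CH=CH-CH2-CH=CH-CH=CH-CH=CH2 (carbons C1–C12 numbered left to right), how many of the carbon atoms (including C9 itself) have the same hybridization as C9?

8

C9 is sp2 (one π bond).
C1: sp
C2: sp
C3: sp3
C4: sp2 ✓
C5: sp2 ✓
C6: sp3
C7: sp2 ✓
C8: sp2 ✓
C9: sp2 ✓
C10: sp2 ✓
C11: sp2 ✓
C12: sp2 ✓
8 carbons are sp2.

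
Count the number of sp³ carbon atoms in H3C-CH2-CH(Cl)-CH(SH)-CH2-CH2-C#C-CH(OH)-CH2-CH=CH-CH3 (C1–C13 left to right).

9

C1: sp3 ✓
C2: sp3 ✓
C3: sp3 ✓
C4: sp3 ✓
C5: sp3 ✓
C6: sp3 ✓
C7: sp
C8: sp
C9: sp3 ✓
C10: sp3 ✓
C11: sp2
C12: sp2
C13: sp3 ✓
C1, C2, C3, C4, C5, C6, C9, C10, C13 → 9 sp3 carbons.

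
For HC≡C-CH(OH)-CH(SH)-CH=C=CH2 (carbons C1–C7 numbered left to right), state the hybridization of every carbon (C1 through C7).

C1 carries 2 σ bonds, plus two π bonds, giving a steric number of 2, so it is sp.
C2 has 2 σ bonds, plus two π bonds: steric number 2 → sp.
C3 is sp3: 4 σ bonds, 4 electron-density regions.
C4 carries 4 σ bonds, giving a steric number of 4, so it is sp3.
C5 has 3 σ bonds, plus one π bond: steric number 3 → sp2.
C6: 2 σ bonds, plus two π bonds; 2 regions of electron density → sp.
C7 has 3 σ bonds, plus one π bond: steric number 3 → sp2.

C1 sp, C2 sp, C3 sp3, C4 sp3, C5 sp2, C6 sp, C7 sp2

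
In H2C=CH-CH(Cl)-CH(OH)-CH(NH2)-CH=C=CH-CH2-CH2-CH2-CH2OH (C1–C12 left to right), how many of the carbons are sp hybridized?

C1: sp2
C2: sp2
C3: sp3
C4: sp3
C5: sp3
C6: sp2
C7: sp ✓
C8: sp2
C9: sp3
C10: sp3
C11: sp3
C12: sp3
C7 → 1 sp carbon.

1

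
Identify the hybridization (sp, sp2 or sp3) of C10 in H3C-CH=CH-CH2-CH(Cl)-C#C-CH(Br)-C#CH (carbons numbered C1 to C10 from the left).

C10 is sp: 2 σ bonds, plus two π bonds, 2 electron-density regions.

sp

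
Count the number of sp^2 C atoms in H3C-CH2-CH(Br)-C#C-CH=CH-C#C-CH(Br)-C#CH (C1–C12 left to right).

C1: sp3
C2: sp3
C3: sp3
C4: sp
C5: sp
C6: sp2 ✓
C7: sp2 ✓
C8: sp
C9: sp
C10: sp3
C11: sp
C12: sp
C6, C7 → 2 sp2 carbons.

2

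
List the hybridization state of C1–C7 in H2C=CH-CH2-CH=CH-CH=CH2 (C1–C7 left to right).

C1 sp2, C2 sp2, C3 sp3, C4 sp2, C5 sp2, C6 sp2, C7 sp2

C1: 3 σ bonds, plus one π bond; 3 regions of electron density → sp2.
C2 has 3 σ bonds, plus one π bond: steric number 3 → sp2.
C3 has 4 σ bonds: steric number 4 → sp3.
C4: 3 σ bonds, plus one π bond; 3 regions of electron density → sp2.
C5 is sp2: 3 σ bonds, plus one π bond, 3 electron-density regions.
C6 has 3 σ bonds, plus one π bond: steric number 3 → sp2.
C7 has 3 σ bonds, plus one π bond: steric number 3 → sp2.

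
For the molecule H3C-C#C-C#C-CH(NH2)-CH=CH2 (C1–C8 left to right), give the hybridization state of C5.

C5: 2 σ bonds, plus two π bonds; 2 regions of electron density → sp.

sp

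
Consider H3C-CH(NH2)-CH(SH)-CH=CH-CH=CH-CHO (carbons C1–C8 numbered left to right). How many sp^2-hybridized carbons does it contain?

5

C1: sp3
C2: sp3
C3: sp3
C4: sp2 ✓
C5: sp2 ✓
C6: sp2 ✓
C7: sp2 ✓
C8: sp2 ✓
C4, C5, C6, C7, C8 → 5 sp2 carbons.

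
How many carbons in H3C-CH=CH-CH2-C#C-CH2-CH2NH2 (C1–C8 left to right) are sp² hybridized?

2

C1: sp3
C2: sp2 ✓
C3: sp2 ✓
C4: sp3
C5: sp
C6: sp
C7: sp3
C8: sp3
C2, C3 → 2 sp2 carbons.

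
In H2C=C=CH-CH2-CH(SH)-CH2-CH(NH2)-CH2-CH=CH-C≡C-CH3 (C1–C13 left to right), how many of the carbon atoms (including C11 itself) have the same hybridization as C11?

C11 is sp (two π bonds).
C1: sp2
C2: sp ✓
C3: sp2
C4: sp3
C5: sp3
C6: sp3
C7: sp3
C8: sp3
C9: sp2
C10: sp2
C11: sp ✓
C12: sp ✓
C13: sp3
3 carbons are sp.

3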